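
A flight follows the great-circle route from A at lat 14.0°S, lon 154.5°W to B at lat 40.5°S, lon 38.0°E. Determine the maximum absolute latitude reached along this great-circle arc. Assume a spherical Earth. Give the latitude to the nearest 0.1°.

≈ 78.9°S

The great circle lies in the plane with unit normal n̂ = (p₁ × p₂)/|p₁ × p₂|.
Here n̂_z ≈ -0.193; the vertex latitude is φ_max = arccos|n̂_z| ≈ 78.9°.
Check via Clairaut: cos φ_max = |cos φ₁| · sin C = cos(14.0°)·sin(168.5°) ≈ 0.193, again giving ≈ 78.9°.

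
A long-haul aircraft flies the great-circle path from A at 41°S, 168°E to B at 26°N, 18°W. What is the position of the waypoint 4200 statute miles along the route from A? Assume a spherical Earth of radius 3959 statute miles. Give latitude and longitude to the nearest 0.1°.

≈ 69.8°S, 72.7°W

Write both endpoints as unit vectors p₁, p₂ with components (cos φ cos λ, cos φ sin λ, sin φ).
The central angle between the endpoints is δ = arccos(p₁·p₂) ≈ 2.866 rad (164.2°). The total great-circle distance is δ·R ≈ 2.866 × 3959 ≈ 11346 mi, so the target fraction is f = 4200/11346 ≈ 0.370.
Interpolate at f ≈ 0.370 with slerp weights a = sin((1−f)δ)/sin δ ≈ 3.572, b = sin(fδ)/sin δ ≈ 3.205.
p = a·p₁ + b·p₂ ≈ (0.103, -0.330, -0.938); φ = arcsin(p_z) ≈ -69.80°, λ = atan2(p_y, p_x) ≈ -72.69°.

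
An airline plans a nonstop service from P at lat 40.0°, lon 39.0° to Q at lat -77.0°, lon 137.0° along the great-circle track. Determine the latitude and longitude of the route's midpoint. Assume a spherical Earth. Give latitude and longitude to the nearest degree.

Convert each endpoint to a unit vector on the sphere (x = cos φ cos λ, y = cos φ sin λ, z = sin φ).
The central angle between the endpoints is δ = arccos(p₁·p₂) ≈ 2.279 rad (130.6°).
Interpolate at f = 1/2 with slerp weights a = sin((1−f)δ)/sin δ ≈ 1.196, b = sin(fδ)/sin δ ≈ 1.196.
p = a·p₁ + b·p₂ ≈ (0.515, 0.760, -0.396); φ = arcsin(p_z) ≈ -23.36°, λ = atan2(p_y, p_x) ≈ 55.87°.

≈ lat -23°, lon 56°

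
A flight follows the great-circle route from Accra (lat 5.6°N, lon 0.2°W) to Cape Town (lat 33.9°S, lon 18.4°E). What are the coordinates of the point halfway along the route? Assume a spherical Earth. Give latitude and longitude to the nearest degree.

≈ lat 14°S, lon 8°E

The haversine formula gives a central angle δ ≈ 0.755 rad (43.2°) between the endpoints.
Interpolate at f = 1/2 with slerp weights a = sin((1−f)δ)/sin δ ≈ 0.538, b = sin(fδ)/sin δ ≈ 0.538.
p = a·p₁ + b·p₂ ≈ (0.959, 0.139, -0.247); φ = arcsin(p_z) ≈ -14.33°, λ = atan2(p_y, p_x) ≈ 8.25°.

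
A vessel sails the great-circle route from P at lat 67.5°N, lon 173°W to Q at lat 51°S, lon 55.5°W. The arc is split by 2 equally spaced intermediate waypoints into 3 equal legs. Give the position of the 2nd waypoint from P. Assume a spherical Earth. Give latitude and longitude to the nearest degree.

Convert each endpoint to a unit vector on the sphere (x = cos φ cos λ, y = cos φ sin λ, z = sin φ).
The central angle between the endpoints is δ = arccos(p₁·p₂) ≈ 2.548 rad (146.0°).
Interpolate at f = 2/3 with slerp weights a = sin((1−f)δ)/sin δ ≈ 1.343, b = sin(fδ)/sin δ ≈ 1.774.
p = a·p₁ + b·p₂ ≈ (0.122, -0.983, -0.138); φ = arcsin(p_z) ≈ -7.92°, λ = atan2(p_y, p_x) ≈ -82.91°.

≈ lat 8°S, lon 83°W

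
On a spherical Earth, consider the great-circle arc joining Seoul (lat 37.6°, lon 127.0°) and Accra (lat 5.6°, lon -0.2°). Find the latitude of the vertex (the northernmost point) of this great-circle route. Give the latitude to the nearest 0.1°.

The great circle lies in the plane with unit normal n̂ = (p₁ × p₂)/|p₁ × p₂|.
Here n̂_z ≈ -0.691; the vertex latitude is φ_max = arccos|n̂_z| ≈ 46.3°.

≈ 46.3°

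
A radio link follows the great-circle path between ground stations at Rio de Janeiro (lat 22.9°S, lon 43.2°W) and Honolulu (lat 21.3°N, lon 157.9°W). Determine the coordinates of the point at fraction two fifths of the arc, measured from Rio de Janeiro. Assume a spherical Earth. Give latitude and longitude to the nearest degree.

The haversine formula gives a central angle δ ≈ 2.094 rad (120.0°) between the endpoints.
Interpolate at f = 2/5 with slerp weights a = sin((1−f)δ)/sin δ ≈ 1.098, b = sin(fδ)/sin δ ≈ 0.858.
p = a·p₁ + b·p₂ ≈ (-0.003, -0.993, -0.116); φ = arcsin(p_z) ≈ -6.64°, λ = atan2(p_y, p_x) ≈ -90.19°.

≈ lat 7°S, lon 90°W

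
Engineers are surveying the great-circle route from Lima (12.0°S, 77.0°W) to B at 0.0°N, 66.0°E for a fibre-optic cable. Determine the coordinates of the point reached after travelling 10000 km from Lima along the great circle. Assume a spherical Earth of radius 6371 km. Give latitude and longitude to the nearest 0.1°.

The haversine formula gives a central angle δ ≈ 2.467 rad (141.4°) between the endpoints. The total great-circle distance is δ·R ≈ 2.467 × 6371 ≈ 15720 km, so the target fraction is f = 10000/15720 ≈ 0.636.
Interpolate at f ≈ 0.636 with slerp weights a = sin((1−f)δ)/sin δ ≈ 1.252, b = sin(fδ)/sin δ ≈ 1.602.
p = a·p₁ + b·p₂ ≈ (0.927, 0.270, -0.260); φ = arcsin(p_z) ≈ -15.09°, λ = atan2(p_y, p_x) ≈ 16.21°.

≈ 15.1°S, 16.2°E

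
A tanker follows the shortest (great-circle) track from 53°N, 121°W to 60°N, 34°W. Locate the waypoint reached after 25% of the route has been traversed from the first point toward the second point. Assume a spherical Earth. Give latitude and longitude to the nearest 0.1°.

≈ 60.0°N, 105.0°W

Convert each endpoint to a unit vector on the sphere (x = cos φ cos λ, y = cos φ sin λ, z = sin φ).
The central angle between the endpoints is δ = arccos(p₁·p₂) ≈ 0.785 rad (45.0°).
Interpolate at f = 0.25 with slerp weights a = sin((1−f)δ)/sin δ ≈ 0.786, b = sin(fδ)/sin δ ≈ 0.276.
p = a·p₁ + b·p₂ ≈ (-0.129, -0.482, 0.866); φ = arcsin(p_z) ≈ 60.04°, λ = atan2(p_y, p_x) ≈ -104.99°.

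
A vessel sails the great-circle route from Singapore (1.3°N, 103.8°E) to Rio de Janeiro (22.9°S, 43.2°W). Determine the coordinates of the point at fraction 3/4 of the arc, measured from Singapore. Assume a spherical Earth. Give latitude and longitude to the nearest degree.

Write both endpoints as unit vectors p₁, p₂ with components (cos φ cos λ, cos φ sin λ, sin φ).
The central angle between the endpoints is δ = arccos(p₁·p₂) ≈ 2.467 rad (141.4°).
Interpolate at f = 3/4 with slerp weights a = sin((1−f)δ)/sin δ ≈ 0.927, b = sin(fδ)/sin δ ≈ 1.540.
p = a·p₁ + b·p₂ ≈ (0.813, -0.071, -0.578); φ = arcsin(p_z) ≈ -35.31°, λ = atan2(p_y, p_x) ≈ -5.01°.

≈ (35°S, 5°W)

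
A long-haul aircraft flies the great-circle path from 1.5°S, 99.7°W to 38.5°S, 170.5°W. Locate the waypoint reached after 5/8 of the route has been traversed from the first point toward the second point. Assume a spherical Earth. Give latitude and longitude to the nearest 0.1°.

Write both endpoints as unit vectors p₁, p₂ with components (cos φ cos λ, cos φ sin λ, sin φ).
The central angle between the endpoints is δ = arccos(p₁·p₂) ≈ 1.294 rad (74.1°).
Interpolate at f = 5/8 with slerp weights a = sin((1−f)δ)/sin δ ≈ 0.485, b = sin(fδ)/sin δ ≈ 0.752.
p = a·p₁ + b·p₂ ≈ (-0.662, -0.575, -0.481); φ = arcsin(p_z) ≈ -28.74°, λ = atan2(p_y, p_x) ≈ -139.03°.

≈ 28.7°S, 139.0°W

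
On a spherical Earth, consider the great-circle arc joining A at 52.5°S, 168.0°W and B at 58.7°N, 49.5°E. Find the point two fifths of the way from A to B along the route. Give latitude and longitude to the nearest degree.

≈ 4°S, 142°E

Convert each endpoint to a unit vector on the sphere (x = cos φ cos λ, y = cos φ sin λ, z = sin φ).
The central angle between the endpoints is δ = arccos(p₁·p₂) ≈ 2.762 rad (158.2°).
Interpolate at f = 2/5 with slerp weights a = sin((1−f)δ)/sin δ ≈ 2.688, b = sin(fδ)/sin δ ≈ 2.411.
p = a·p₁ + b·p₂ ≈ (-0.787, 0.612, -0.073); φ = arcsin(p_z) ≈ -4.19°, λ = atan2(p_y, p_x) ≈ 142.14°.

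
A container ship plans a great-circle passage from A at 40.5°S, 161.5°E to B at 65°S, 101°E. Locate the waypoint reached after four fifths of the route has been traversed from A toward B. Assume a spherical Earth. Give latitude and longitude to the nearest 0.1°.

From cos δ = sin φ₁ sin φ₂ + cos φ₁ cos φ₂ cos Δλ, the central angle is δ ≈ 0.727 rad (41.7°).
Interpolate at f = 4/5 with slerp weights a = sin((1−f)δ)/sin δ ≈ 0.218, b = sin(fδ)/sin δ ≈ 0.827.
p = a·p₁ + b·p₂ ≈ (-0.224, 0.396, -0.891); φ = arcsin(p_z) ≈ -62.97°, λ = atan2(p_y, p_x) ≈ 119.51°.

≈ 63.0°S, 119.5°E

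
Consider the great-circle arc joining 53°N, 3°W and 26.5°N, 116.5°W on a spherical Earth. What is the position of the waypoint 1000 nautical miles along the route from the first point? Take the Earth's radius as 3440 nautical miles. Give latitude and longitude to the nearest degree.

≈ 59°N, 31°W

Write both endpoints as unit vectors p₁, p₂ with components (cos φ cos λ, cos φ sin λ, sin φ).
The central angle between the endpoints is δ = arccos(p₁·p₂) ≈ 1.429 rad (81.9°). The total great-circle distance is δ·R ≈ 1.429 × 3440 ≈ 4915 nmi, so the target fraction is f = 1000/4915 ≈ 0.203.
Interpolate at f ≈ 0.203 with slerp weights a = sin((1−f)δ)/sin δ ≈ 0.917, b = sin(fδ)/sin δ ≈ 0.290.
p = a·p₁ + b·p₂ ≈ (0.436, -0.261, 0.862); φ = arcsin(p_z) ≈ 59.49°, λ = atan2(p_y, p_x) ≈ -30.91°.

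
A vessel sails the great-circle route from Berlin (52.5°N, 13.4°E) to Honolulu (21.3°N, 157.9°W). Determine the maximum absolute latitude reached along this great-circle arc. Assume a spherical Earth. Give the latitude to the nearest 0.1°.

≈ 84.9°N

The great circle lies in the plane with unit normal n̂ = (p₁ × p₂)/|p₁ × p₂|.
Here n̂_z ≈ -0.089; the vertex latitude is φ_max = arccos|n̂_z| ≈ 84.9°.
Check via Clairaut: cos φ_max = |cos φ₁| · sin C = cos(52.5°)·sin(8.4°) ≈ 0.089, again giving ≈ 84.9°.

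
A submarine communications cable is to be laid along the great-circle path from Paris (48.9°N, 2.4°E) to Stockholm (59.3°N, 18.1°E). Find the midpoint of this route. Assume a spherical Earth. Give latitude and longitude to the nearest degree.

The haversine formula gives a central angle δ ≈ 0.241 rad (13.8°) between the endpoints.
Interpolate at f = 1/2 with slerp weights a = sin((1−f)δ)/sin δ ≈ 0.504, b = sin(fδ)/sin δ ≈ 0.504.
p = a·p₁ + b·p₂ ≈ (0.575, 0.094, 0.813); φ = arcsin(p_z) ≈ 54.35°, λ = atan2(p_y, p_x) ≈ 9.26°.

≈ 54°N, 9°E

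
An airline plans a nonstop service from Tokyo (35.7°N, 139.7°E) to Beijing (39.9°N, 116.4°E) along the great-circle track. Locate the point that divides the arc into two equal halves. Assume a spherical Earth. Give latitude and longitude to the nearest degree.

Convert each endpoint to a unit vector on the sphere (x = cos φ cos λ, y = cos φ sin λ, z = sin φ).
The central angle between the endpoints is δ = arccos(p₁·p₂) ≈ 0.329 rad (18.8°).
Interpolate at f = 1/2 with slerp weights a = sin((1−f)δ)/sin δ ≈ 0.507, b = sin(fδ)/sin δ ≈ 0.507.
p = a·p₁ + b·p₂ ≈ (-0.487, 0.614, 0.621); φ = arcsin(p_z) ≈ 38.38°, λ = atan2(p_y, p_x) ≈ 128.39°.

≈ (38°N, 128°E)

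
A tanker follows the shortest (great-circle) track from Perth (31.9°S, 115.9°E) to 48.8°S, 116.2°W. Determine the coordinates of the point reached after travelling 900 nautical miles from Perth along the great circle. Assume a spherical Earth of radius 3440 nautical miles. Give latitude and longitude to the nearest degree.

Write both endpoints as unit vectors p₁, p₂ with components (cos φ cos λ, cos φ sin λ, sin φ).
The central angle between the endpoints is δ = arccos(p₁·p₂) ≈ 1.517 rad (86.9°). The total great-circle distance is δ·R ≈ 1.517 × 3440 ≈ 5217 nmi, so the target fraction is f = 900/5217 ≈ 0.173.
Interpolate at f ≈ 0.173 with slerp weights a = sin((1−f)δ)/sin δ ≈ 0.952, b = sin(fδ)/sin δ ≈ 0.259.
p = a·p₁ + b·p₂ ≈ (-0.428, 0.574, -0.698); φ = arcsin(p_z) ≈ -44.26°, λ = atan2(p_y, p_x) ≈ 126.74°.

≈ 44°S, 127°E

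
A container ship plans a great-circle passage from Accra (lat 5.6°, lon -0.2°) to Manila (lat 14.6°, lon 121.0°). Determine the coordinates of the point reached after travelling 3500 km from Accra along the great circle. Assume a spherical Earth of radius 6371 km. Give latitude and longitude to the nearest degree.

≈ lat 15°, lon 30°

Write both endpoints as unit vectors p₁, p₂ with components (cos φ cos λ, cos φ sin λ, sin φ).
The central angle between the endpoints is δ = arccos(p₁·p₂) ≈ 2.065 rad (118.3°). The total great-circle distance is δ·R ≈ 2.065 × 6371 ≈ 13156 km, so the target fraction is f = 3500/13156 ≈ 0.266.
Interpolate at f ≈ 0.266 with slerp weights a = sin((1−f)δ)/sin δ ≈ 1.134, b = sin(fδ)/sin δ ≈ 0.593.
p = a·p₁ + b·p₂ ≈ (0.833, 0.488, 0.260); φ = arcsin(p_z) ≈ 15.08°, λ = atan2(p_y, p_x) ≈ 30.36°.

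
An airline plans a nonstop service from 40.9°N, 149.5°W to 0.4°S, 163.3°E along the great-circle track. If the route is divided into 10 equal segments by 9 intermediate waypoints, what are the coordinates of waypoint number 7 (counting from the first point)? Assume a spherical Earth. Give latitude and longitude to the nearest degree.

From cos δ = sin φ₁ sin φ₂ + cos φ₁ cos φ₂ cos Δλ, the central angle is δ ≈ 1.037 rad (59.4°).
Interpolate at f = 7/10 with slerp weights a = sin((1−f)δ)/sin δ ≈ 0.356, b = sin(fδ)/sin δ ≈ 0.771.
p = a·p₁ + b·p₂ ≈ (-0.970, 0.085, 0.227); φ = arcsin(p_z) ≈ 13.14°, λ = atan2(p_y, p_x) ≈ 174.98°.

≈ 13°N, 175°E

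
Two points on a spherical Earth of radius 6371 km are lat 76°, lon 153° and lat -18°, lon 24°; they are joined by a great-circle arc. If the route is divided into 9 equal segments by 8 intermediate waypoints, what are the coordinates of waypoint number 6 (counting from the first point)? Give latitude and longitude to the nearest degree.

The haversine formula gives a central angle δ ≈ 2.032 rad (116.4°) between the endpoints.
Interpolate at f = 6/9 with slerp weights a = sin((1−f)δ)/sin δ ≈ 0.700, b = sin(fδ)/sin δ ≈ 1.090.
p = a·p₁ + b·p₂ ≈ (0.797, 0.499, 0.342); φ = arcsin(p_z) ≈ 19.99°, λ = atan2(p_y, p_x) ≈ 32.05°.

≈ lat 20°, lon 32°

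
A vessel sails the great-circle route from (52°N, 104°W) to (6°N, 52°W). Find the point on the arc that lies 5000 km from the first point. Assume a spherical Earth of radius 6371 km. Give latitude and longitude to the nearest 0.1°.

Write both endpoints as unit vectors p₁, p₂ with components (cos φ cos λ, cos φ sin λ, sin φ).
The central angle between the endpoints is δ = arccos(p₁·p₂) ≈ 1.094 rad (62.7°). The total great-circle distance is δ·R ≈ 1.094 × 6371 ≈ 6967 km, so the target fraction is f = 5000/6967 ≈ 0.718.
Interpolate at f ≈ 0.718 with slerp weights a = sin((1−f)δ)/sin δ ≈ 0.342, b = sin(fδ)/sin δ ≈ 0.796.
p = a·p₁ + b·p₂ ≈ (0.436, -0.828, 0.353); φ = arcsin(p_z) ≈ 20.65°, λ = atan2(p_y, p_x) ≈ -62.22°.

≈ (20.7°N, 62.2°W)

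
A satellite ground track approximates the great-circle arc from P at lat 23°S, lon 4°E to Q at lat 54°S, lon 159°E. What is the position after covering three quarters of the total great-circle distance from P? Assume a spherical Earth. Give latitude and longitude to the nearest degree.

≈ lat 74°S, lon 122°E

Write both endpoints as unit vectors p₁, p₂ with components (cos φ cos λ, cos φ sin λ, sin φ).
The central angle between the endpoints is δ = arccos(p₁·p₂) ≈ 1.746 rad (100.0°).
Interpolate at f = 3/4 with slerp weights a = sin((1−f)δ)/sin δ ≈ 0.429, b = sin(fδ)/sin δ ≈ 0.981.
p = a·p₁ + b·p₂ ≈ (-0.144, 0.234, -0.961); φ = arcsin(p_z) ≈ -74.04°, λ = atan2(p_y, p_x) ≈ 121.60°.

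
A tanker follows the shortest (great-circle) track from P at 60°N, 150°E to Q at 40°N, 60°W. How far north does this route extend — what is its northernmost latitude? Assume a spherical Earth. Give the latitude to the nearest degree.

≈ 79°N

The great circle lies in the plane with unit normal n̂ = (p₁ × p₂)/|p₁ × p₂|.
Here n̂_z ≈ +0.197; the vertex latitude is φ_max = arccos|n̂_z| ≈ 78.7°.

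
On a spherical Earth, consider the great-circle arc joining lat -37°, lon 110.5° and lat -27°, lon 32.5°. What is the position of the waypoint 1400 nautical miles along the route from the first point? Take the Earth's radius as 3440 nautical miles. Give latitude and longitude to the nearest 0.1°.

Write both endpoints as unit vectors p₁, p₂ with components (cos φ cos λ, cos φ sin λ, sin φ).
The central angle between the endpoints is δ = arccos(p₁·p₂) ≈ 1.136 rad (65.1°). The total great-circle distance is δ·R ≈ 1.136 × 3440 ≈ 3908 nmi, so the target fraction is f = 1400/3908 ≈ 0.358.
Interpolate at f ≈ 0.358 with slerp weights a = sin((1−f)δ)/sin δ ≈ 0.735, b = sin(fδ)/sin δ ≈ 0.436.
p = a·p₁ + b·p₂ ≈ (0.123, 0.758, -0.640); φ = arcsin(p_z) ≈ -39.80°, λ = atan2(p_y, p_x) ≈ 80.82°.

≈ lat -39.8°, lon 80.8°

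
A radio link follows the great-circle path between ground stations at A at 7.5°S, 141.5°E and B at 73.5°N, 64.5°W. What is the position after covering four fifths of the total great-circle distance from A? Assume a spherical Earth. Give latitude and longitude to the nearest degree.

Write both endpoints as unit vectors p₁, p₂ with components (cos φ cos λ, cos φ sin λ, sin φ).
The central angle between the endpoints is δ = arccos(p₁·p₂) ≈ 1.959 rad (112.2°).
Interpolate at f = 4/5 with slerp weights a = sin((1−f)δ)/sin δ ≈ 0.412, b = sin(fδ)/sin δ ≈ 1.080.
p = a·p₁ + b·p₂ ≈ (-0.188, -0.022, 0.982); φ = arcsin(p_z) ≈ 79.09°, λ = atan2(p_y, p_x) ≈ -173.21°.

≈ 79°N, 173°W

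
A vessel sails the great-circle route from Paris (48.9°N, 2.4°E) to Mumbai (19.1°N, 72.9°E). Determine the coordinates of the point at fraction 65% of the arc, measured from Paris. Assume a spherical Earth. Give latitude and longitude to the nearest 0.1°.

≈ 33.9°N, 54.6°E

From cos δ = sin φ₁ sin φ₂ + cos φ₁ cos φ₂ cos Δλ, the central angle is δ ≈ 1.100 rad (63.0°).
Interpolate at f = 0.65 with slerp weights a = sin((1−f)δ)/sin δ ≈ 0.421, b = sin(fδ)/sin δ ≈ 0.736.
p = a·p₁ + b·p₂ ≈ (0.481, 0.676, 0.558); φ = arcsin(p_z) ≈ 33.93°, λ = atan2(p_y, p_x) ≈ 54.56°.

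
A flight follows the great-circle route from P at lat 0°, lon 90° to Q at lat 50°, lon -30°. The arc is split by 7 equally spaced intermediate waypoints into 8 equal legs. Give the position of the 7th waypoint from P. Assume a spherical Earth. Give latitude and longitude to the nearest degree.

Write both endpoints as unit vectors p₁, p₂ with components (cos φ cos λ, cos φ sin λ, sin φ).
The central angle between the endpoints is δ = arccos(p₁·p₂) ≈ 1.898 rad (108.7°).
Interpolate at f = 7/8 with slerp weights a = sin((1−f)δ)/sin δ ≈ 0.248, b = sin(fδ)/sin δ ≈ 1.052.
p = a·p₁ + b·p₂ ≈ (0.585, -0.090, 0.806); φ = arcsin(p_z) ≈ 53.68°, λ = atan2(p_y, p_x) ≈ -8.72°.

≈ lat 54°, lon -9°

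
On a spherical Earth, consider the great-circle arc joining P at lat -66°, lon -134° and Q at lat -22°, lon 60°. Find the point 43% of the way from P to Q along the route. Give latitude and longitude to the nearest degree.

From cos δ = sin φ₁ sin φ₂ + cos φ₁ cos φ₂ cos Δλ, the central angle is δ ≈ 1.594 rad (91.4°).
Interpolate at f = 0.43 with slerp weights a = sin((1−f)δ)/sin δ ≈ 0.789, b = sin(fδ)/sin δ ≈ 0.633.
p = a·p₁ + b·p₂ ≈ (0.071, 0.278, -0.958); φ = arcsin(p_z) ≈ -73.35°, λ = atan2(p_y, p_x) ≈ 75.72°.

≈ lat -73°, lon 76°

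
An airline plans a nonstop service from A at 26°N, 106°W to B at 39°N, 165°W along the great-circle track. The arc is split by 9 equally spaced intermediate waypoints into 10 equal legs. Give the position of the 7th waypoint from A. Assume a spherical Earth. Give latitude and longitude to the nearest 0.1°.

Convert each endpoint to a unit vector on the sphere (x = cos φ cos λ, y = cos φ sin λ, z = sin φ).
The central angle between the endpoints is δ = arccos(p₁·p₂) ≈ 0.882 rad (50.5°).
Interpolate at f = 7/10 with slerp weights a = sin((1−f)δ)/sin δ ≈ 0.339, b = sin(fδ)/sin δ ≈ 0.750.
p = a·p₁ + b·p₂ ≈ (-0.647, -0.444, 0.620); φ = arcsin(p_z) ≈ 38.35°, λ = atan2(p_y, p_x) ≈ -145.56°.

≈ 38.3°N, 145.6°W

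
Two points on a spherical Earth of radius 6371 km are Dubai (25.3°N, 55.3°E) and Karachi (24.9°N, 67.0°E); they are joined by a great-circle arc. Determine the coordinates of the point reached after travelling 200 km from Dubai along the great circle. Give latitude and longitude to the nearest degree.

Convert each endpoint to a unit vector on the sphere (x = cos φ cos λ, y = cos φ sin λ, z = sin φ).
The central angle between the endpoints is δ = arccos(p₁·p₂) ≈ 0.185 rad (10.6°). The total great-circle distance is δ·R ≈ 0.185 × 6371 ≈ 1179 km, so the target fraction is f = 200/1179 ≈ 0.170.
Interpolate at f ≈ 0.170 with slerp weights a = sin((1−f)δ)/sin δ ≈ 0.832, b = sin(fδ)/sin δ ≈ 0.171.
p = a·p₁ + b·p₂ ≈ (0.489, 0.761, 0.427); φ = arcsin(p_z) ≈ 25.30°, λ = atan2(p_y, p_x) ≈ 57.29°.

≈ (25°N, 57°E)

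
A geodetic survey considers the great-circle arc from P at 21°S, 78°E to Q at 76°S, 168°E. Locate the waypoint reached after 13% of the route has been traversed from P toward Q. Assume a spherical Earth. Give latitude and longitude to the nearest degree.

The haversine formula gives a central angle δ ≈ 1.216 rad (69.7°) between the endpoints.
Interpolate at f = 0.13 with slerp weights a = sin((1−f)δ)/sin δ ≈ 0.929, b = sin(fδ)/sin δ ≈ 0.168.
p = a·p₁ + b·p₂ ≈ (0.141, 0.857, -0.496); φ = arcsin(p_z) ≈ -29.73°, λ = atan2(p_y, p_x) ≈ 80.68°.

≈ 30°S, 81°E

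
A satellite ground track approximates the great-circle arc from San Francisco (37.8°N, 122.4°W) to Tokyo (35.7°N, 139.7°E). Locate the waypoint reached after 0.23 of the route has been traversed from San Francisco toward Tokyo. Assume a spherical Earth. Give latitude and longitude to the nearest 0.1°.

≈ 45.5°N, 142.9°W

Convert each endpoint to a unit vector on the sphere (x = cos φ cos λ, y = cos φ sin λ, z = sin φ).
The central angle between the endpoints is δ = arccos(p₁·p₂) ≈ 1.298 rad (74.4°).
Interpolate at f = 0.23 with slerp weights a = sin((1−f)δ)/sin δ ≈ 0.873, b = sin(fδ)/sin δ ≈ 0.305.
p = a·p₁ + b·p₂ ≈ (-0.559, -0.422, 0.714); φ = arcsin(p_z) ≈ 45.53°, λ = atan2(p_y, p_x) ≈ -142.93°.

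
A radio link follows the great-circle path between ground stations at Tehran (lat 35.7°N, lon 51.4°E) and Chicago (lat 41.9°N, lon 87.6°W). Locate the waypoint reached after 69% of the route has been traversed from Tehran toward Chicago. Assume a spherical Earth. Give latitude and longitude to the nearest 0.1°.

Convert each endpoint to a unit vector on the sphere (x = cos φ cos λ, y = cos φ sin λ, z = sin φ).
The central angle between the endpoints is δ = arccos(p₁·p₂) ≈ 1.637 rad (93.8°).
Interpolate at f = 0.69 with slerp weights a = sin((1−f)δ)/sin δ ≈ 0.487, b = sin(fδ)/sin δ ≈ 0.906.
p = a·p₁ + b·p₂ ≈ (0.275, -0.365, 0.890); φ = arcsin(p_z) ≈ 62.81°, λ = atan2(p_y, p_x) ≈ -52.99°.

≈ lat 62.8°N, lon 53.0°W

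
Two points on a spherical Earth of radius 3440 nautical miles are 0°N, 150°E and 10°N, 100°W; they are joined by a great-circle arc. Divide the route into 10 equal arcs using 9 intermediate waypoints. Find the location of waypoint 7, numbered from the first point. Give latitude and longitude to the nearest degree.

From cos δ = sin φ₁ sin φ₂ + cos φ₁ cos φ₂ cos Δλ, the central angle is δ ≈ 1.914 rad (109.7°).
Interpolate at f = 7/10 with slerp weights a = sin((1−f)δ)/sin δ ≈ 0.577, b = sin(fδ)/sin δ ≈ 1.034.
p = a·p₁ + b·p₂ ≈ (-0.676, -0.714, 0.180); φ = arcsin(p_z) ≈ 10.34°, λ = atan2(p_y, p_x) ≈ -133.44°.

≈ 10°N, 133°W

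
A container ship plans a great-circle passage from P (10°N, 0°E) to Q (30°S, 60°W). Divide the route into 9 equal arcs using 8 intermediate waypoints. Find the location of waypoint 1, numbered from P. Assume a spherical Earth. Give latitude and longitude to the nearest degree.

From cos δ = sin φ₁ sin φ₂ + cos φ₁ cos φ₂ cos Δλ, the central angle is δ ≈ 1.224 rad (70.1°).
Interpolate at f = 1/9 with slerp weights a = sin((1−f)δ)/sin δ ≈ 0.942, b = sin(fδ)/sin δ ≈ 0.144.
p = a·p₁ + b·p₂ ≈ (0.990, -0.108, 0.091); φ = arcsin(p_z) ≈ 5.25°, λ = atan2(p_y, p_x) ≈ -6.23°.

≈ (5°N, 6°W)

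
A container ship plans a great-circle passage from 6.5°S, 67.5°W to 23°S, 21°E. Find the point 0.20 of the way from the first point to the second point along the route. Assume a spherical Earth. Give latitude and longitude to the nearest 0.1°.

≈ 12.8°S, 51.2°W

Convert each endpoint to a unit vector on the sphere (x = cos φ cos λ, y = cos φ sin λ, z = sin φ).
The central angle between the endpoints is δ = arccos(p₁·p₂) ≈ 1.503 rad (86.1°).
Interpolate at f = 0.20 with slerp weights a = sin((1−f)δ)/sin δ ≈ 0.935, b = sin(fδ)/sin δ ≈ 0.297.
p = a·p₁ + b·p₂ ≈ (0.610, -0.760, -0.222); φ = arcsin(p_z) ≈ -12.81°, λ = atan2(p_y, p_x) ≈ -51.24°.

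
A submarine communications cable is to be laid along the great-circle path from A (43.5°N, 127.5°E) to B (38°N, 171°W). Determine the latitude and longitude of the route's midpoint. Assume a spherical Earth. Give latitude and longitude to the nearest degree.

≈ (45°N, 160°E)

Write both endpoints as unit vectors p₁, p₂ with components (cos φ cos λ, cos φ sin λ, sin φ).
The central angle between the endpoints is δ = arccos(p₁·p₂) ≈ 0.800 rad (45.9°).
Interpolate at f = 1/2 with slerp weights a = sin((1−f)δ)/sin δ ≈ 0.543, b = sin(fδ)/sin δ ≈ 0.543.
p = a·p₁ + b·p₂ ≈ (-0.662, 0.245, 0.708); φ = arcsin(p_z) ≈ 45.07°, λ = atan2(p_y, p_x) ≈ 159.66°.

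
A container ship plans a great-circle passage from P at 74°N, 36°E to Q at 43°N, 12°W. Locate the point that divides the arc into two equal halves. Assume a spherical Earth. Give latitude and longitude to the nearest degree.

Write both endpoints as unit vectors p₁, p₂ with components (cos φ cos λ, cos φ sin λ, sin φ).
The central angle between the endpoints is δ = arccos(p₁·p₂) ≈ 0.659 rad (37.8°).
Interpolate at f = 1/2 with slerp weights a = sin((1−f)δ)/sin δ ≈ 0.528, b = sin(fδ)/sin δ ≈ 0.528.
p = a·p₁ + b·p₂ ≈ (0.496, 0.005, 0.868); φ = arcsin(p_z) ≈ 60.27°, λ = atan2(p_y, p_x) ≈ 0.61°.

≈ 60°N, 1°E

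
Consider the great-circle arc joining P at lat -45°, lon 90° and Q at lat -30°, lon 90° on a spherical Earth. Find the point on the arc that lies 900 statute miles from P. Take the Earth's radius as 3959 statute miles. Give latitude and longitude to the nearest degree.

≈ lat -32°, lon 90°

Write both endpoints as unit vectors p₁, p₂ with components (cos φ cos λ, cos φ sin λ, sin φ).
The central angle between the endpoints is δ = arccos(p₁·p₂) ≈ 0.262 rad (15.0°). The total great-circle distance is δ·R ≈ 0.262 × 3959 ≈ 1036 mi, so the target fraction is f = 900/1036 ≈ 0.868.
Interpolate at f ≈ 0.868 with slerp weights a = sin((1−f)δ)/sin δ ≈ 0.133, b = sin(fδ)/sin δ ≈ 0.871.
p = a·p₁ + b·p₂ ≈ (0.000, 0.848, -0.530); φ = arcsin(p_z) ≈ -31.97°, λ = atan2(p_y, p_x) ≈ 90.00°.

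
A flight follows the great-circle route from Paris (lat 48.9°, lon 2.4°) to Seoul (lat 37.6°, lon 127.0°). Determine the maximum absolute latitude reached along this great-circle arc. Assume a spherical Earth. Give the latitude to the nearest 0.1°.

The great circle lies in the plane with unit normal n̂ = (p₁ × p₂)/|p₁ × p₂|.
Here n̂_z ≈ +0.435; the vertex latitude is φ_max = arccos|n̂_z| ≈ 64.2°.
Check via Clairaut: cos φ_max = |cos φ₁| · sin C = cos(48.9°)·sin(41.4°) ≈ 0.435, again giving ≈ 64.2°.

≈ 64.2°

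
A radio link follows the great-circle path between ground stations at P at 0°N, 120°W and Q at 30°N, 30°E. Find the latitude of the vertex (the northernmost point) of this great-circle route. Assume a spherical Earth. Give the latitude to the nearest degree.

The great circle lies in the plane with unit normal n̂ = (p₁ × p₂)/|p₁ × p₂|.
Here n̂_z ≈ +0.655; the vertex latitude is φ_max = arccos|n̂_z| ≈ 49.1°.

≈ 49°N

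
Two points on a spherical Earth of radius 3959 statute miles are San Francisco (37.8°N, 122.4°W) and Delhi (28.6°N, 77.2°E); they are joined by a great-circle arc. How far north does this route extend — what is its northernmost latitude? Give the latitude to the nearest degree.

The great circle lies in the plane with unit normal n̂ = (p₁ × p₂)/|p₁ × p₂|.
Here n̂_z ≈ -0.249; the vertex latitude is φ_max = arccos|n̂_z| ≈ 75.6°.

≈ 76°N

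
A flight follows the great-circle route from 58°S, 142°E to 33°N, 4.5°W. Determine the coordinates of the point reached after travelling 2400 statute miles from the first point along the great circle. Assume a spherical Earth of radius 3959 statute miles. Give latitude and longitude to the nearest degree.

From cos δ = sin φ₁ sin φ₂ + cos φ₁ cos φ₂ cos Δλ, the central angle is δ ≈ 2.554 rad (146.4°). The total great-circle distance is δ·R ≈ 2.554 × 3959 ≈ 10113 mi, so the target fraction is f = 2400/10113 ≈ 0.237.
Interpolate at f ≈ 0.237 with slerp weights a = sin((1−f)δ)/sin δ ≈ 1.678, b = sin(fδ)/sin δ ≈ 1.028.
p = a·p₁ + b·p₂ ≈ (0.159, 0.480, -0.863); φ = arcsin(p_z) ≈ -59.64°, λ = atan2(p_y, p_x) ≈ 71.65°.

≈ 60°S, 72°E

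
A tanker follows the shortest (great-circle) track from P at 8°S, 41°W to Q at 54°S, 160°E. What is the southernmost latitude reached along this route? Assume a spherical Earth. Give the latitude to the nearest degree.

≈ 77°S

The great circle lies in the plane with unit normal n̂ = (p₁ × p₂)/|p₁ × p₂|.
Here n̂_z ≈ -0.231; the vertex latitude is φ_max = arccos|n̂_z| ≈ 76.6°.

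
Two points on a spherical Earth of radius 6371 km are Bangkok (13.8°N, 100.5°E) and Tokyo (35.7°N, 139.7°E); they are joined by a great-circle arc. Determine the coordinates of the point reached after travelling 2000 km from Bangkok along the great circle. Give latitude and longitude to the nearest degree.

Convert each endpoint to a unit vector on the sphere (x = cos φ cos λ, y = cos φ sin λ, z = sin φ).
The central angle between the endpoints is δ = arccos(p₁·p₂) ≈ 0.722 rad (41.4°). The total great-circle distance is δ·R ≈ 0.722 × 6371 ≈ 4601 km, so the target fraction is f = 2000/4601 ≈ 0.435.
Interpolate at f ≈ 0.435 with slerp weights a = sin((1−f)δ)/sin δ ≈ 0.601, b = sin(fδ)/sin δ ≈ 0.467.
p = a·p₁ + b·p₂ ≈ (-0.396, 0.819, 0.416); φ = arcsin(p_z) ≈ 24.57°, λ = atan2(p_y, p_x) ≈ 115.79°.

≈ (25°N, 116°E)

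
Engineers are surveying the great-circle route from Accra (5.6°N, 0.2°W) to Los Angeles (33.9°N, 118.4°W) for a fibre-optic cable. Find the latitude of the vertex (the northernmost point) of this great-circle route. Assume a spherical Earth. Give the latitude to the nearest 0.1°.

The great circle lies in the plane with unit normal n̂ = (p₁ × p₂)/|p₁ × p₂|.
Here n̂_z ≈ -0.773; the vertex latitude is φ_max = arccos|n̂_z| ≈ 39.4°.
Check via Clairaut: cos φ_max = |cos φ₁| · sin C = cos(5.6°)·sin(51.0°) ≈ 0.773, again giving ≈ 39.4°.

≈ 39.4°N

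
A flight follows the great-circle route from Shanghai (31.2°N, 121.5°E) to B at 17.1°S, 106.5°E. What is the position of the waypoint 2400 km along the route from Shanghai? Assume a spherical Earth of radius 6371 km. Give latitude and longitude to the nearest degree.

≈ 11°N, 115°E

The haversine formula gives a central angle δ ≈ 0.880 rad (50.4°) between the endpoints. The total great-circle distance is δ·R ≈ 0.880 × 6371 ≈ 5605 km, so the target fraction is f = 2400/5605 ≈ 0.428.
Interpolate at f ≈ 0.428 with slerp weights a = sin((1−f)δ)/sin δ ≈ 0.626, b = sin(fδ)/sin δ ≈ 0.477.
p = a·p₁ + b·p₂ ≈ (-0.409, 0.894, 0.184); φ = arcsin(p_z) ≈ 10.59°, λ = atan2(p_y, p_x) ≈ 114.60°.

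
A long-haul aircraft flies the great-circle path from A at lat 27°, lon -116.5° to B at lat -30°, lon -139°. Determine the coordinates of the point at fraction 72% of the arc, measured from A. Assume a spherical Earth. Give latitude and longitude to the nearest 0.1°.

Convert each endpoint to a unit vector on the sphere (x = cos φ cos λ, y = cos φ sin λ, z = sin φ).
The central angle between the endpoints is δ = arccos(p₁·p₂) ≈ 1.063 rad (60.9°).
Interpolate at f = 0.72 with slerp weights a = sin((1−f)δ)/sin δ ≈ 0.336, b = sin(fδ)/sin δ ≈ 0.793.
p = a·p₁ + b·p₂ ≈ (-0.652, -0.718, -0.244); φ = arcsin(p_z) ≈ -14.13°, λ = atan2(p_y, p_x) ≈ -132.22°.

≈ lat -14.1°, lon -132.2°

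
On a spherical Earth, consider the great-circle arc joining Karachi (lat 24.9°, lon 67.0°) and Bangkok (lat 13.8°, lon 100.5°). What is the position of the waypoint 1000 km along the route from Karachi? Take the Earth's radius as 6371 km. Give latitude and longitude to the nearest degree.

≈ lat 23°, lon 76°

Write both endpoints as unit vectors p₁, p₂ with components (cos φ cos λ, cos φ sin λ, sin φ).
The central angle between the endpoints is δ = arccos(p₁·p₂) ≈ 0.583 rad (33.4°). The total great-circle distance is δ·R ≈ 0.583 × 6371 ≈ 3713 km, so the target fraction is f = 1000/3713 ≈ 0.269.
Interpolate at f ≈ 0.269 with slerp weights a = sin((1−f)δ)/sin δ ≈ 0.751, b = sin(fδ)/sin δ ≈ 0.284.
p = a·p₁ + b·p₂ ≈ (0.216, 0.898, 0.384); φ = arcsin(p_z) ≈ 22.57°, λ = atan2(p_y, p_x) ≈ 76.49°.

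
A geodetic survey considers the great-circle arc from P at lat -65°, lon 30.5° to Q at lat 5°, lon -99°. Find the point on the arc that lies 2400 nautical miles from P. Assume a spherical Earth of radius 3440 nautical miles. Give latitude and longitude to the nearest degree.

From cos δ = sin φ₁ sin φ₂ + cos φ₁ cos φ₂ cos Δλ, the central angle is δ ≈ 1.925 rad (110.3°). The total great-circle distance is δ·R ≈ 1.925 × 3440 ≈ 6622 nmi, so the target fraction is f = 2400/6622 ≈ 0.362.
Interpolate at f ≈ 0.362 with slerp weights a = sin((1−f)δ)/sin δ ≈ 1.004, b = sin(fδ)/sin δ ≈ 0.685.
p = a·p₁ + b·p₂ ≈ (0.259, -0.459, -0.850); φ = arcsin(p_z) ≈ -58.22°, λ = atan2(p_y, p_x) ≈ -60.56°.

≈ lat -58°, lon -61°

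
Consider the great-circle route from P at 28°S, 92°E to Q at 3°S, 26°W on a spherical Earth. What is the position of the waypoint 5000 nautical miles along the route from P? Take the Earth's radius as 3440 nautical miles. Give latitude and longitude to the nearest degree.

Write both endpoints as unit vectors p₁, p₂ with components (cos φ cos λ, cos φ sin λ, sin φ).
The central angle between the endpoints is δ = arccos(p₁·p₂) ≈ 1.971 rad (112.9°). The total great-circle distance is δ·R ≈ 1.971 × 3440 ≈ 6779 nmi, so the target fraction is f = 5000/6779 ≈ 0.738.
Interpolate at f ≈ 0.738 with slerp weights a = sin((1−f)δ)/sin δ ≈ 0.537, b = sin(fδ)/sin δ ≈ 1.078.
p = a·p₁ + b·p₂ ≈ (0.951, 0.002, -0.308); φ = arcsin(p_z) ≈ -17.97°, λ = atan2(p_y, p_x) ≈ 0.10°.

≈ 18°S, 0°E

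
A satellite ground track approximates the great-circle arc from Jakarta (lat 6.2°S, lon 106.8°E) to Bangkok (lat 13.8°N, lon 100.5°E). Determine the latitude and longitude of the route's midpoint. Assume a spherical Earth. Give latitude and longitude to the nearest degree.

Convert each endpoint to a unit vector on the sphere (x = cos φ cos λ, y = cos φ sin λ, z = sin φ).
The central angle between the endpoints is δ = arccos(p₁·p₂) ≈ 0.366 rad (21.0°).
Interpolate at f = 1/2 with slerp weights a = sin((1−f)δ)/sin δ ≈ 0.508, b = sin(fδ)/sin δ ≈ 0.508.
p = a·p₁ + b·p₂ ≈ (-0.236, 0.969, 0.066); φ = arcsin(p_z) ≈ 3.81°, λ = atan2(p_y, p_x) ≈ 103.69°.

≈ lat 4°N, lon 104°E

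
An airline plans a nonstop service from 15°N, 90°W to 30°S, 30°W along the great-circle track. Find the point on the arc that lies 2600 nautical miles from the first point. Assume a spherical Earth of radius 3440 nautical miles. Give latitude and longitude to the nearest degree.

Convert each endpoint to a unit vector on the sphere (x = cos φ cos λ, y = cos φ sin λ, z = sin φ).
The central angle between the endpoints is δ = arccos(p₁·p₂) ≈ 1.278 rad (73.2°). The total great-circle distance is δ·R ≈ 1.278 × 3440 ≈ 4396 nmi, so the target fraction is f = 2600/4396 ≈ 0.592.
Interpolate at f ≈ 0.592 with slerp weights a = sin((1−f)δ)/sin δ ≈ 0.521, b = sin(fδ)/sin δ ≈ 0.716.
p = a·p₁ + b·p₂ ≈ (0.537, -0.813, -0.223); φ = arcsin(p_z) ≈ -12.91°, λ = atan2(p_y, p_x) ≈ -56.55°.

≈ 13°S, 57°W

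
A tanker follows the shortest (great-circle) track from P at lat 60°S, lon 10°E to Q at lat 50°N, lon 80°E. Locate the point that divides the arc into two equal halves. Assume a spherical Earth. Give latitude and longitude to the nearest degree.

≈ lat 6°S, lon 50°E

From cos δ = sin φ₁ sin φ₂ + cos φ₁ cos φ₂ cos Δλ, the central angle is δ ≈ 2.157 rad (123.6°).
Interpolate at f = 1/2 with slerp weights a = sin((1−f)δ)/sin δ ≈ 1.058, b = sin(fδ)/sin δ ≈ 1.058.
p = a·p₁ + b·p₂ ≈ (0.639, 0.762, -0.106); φ = arcsin(p_z) ≈ -6.07°, λ = atan2(p_y, p_x) ≈ 50.00°.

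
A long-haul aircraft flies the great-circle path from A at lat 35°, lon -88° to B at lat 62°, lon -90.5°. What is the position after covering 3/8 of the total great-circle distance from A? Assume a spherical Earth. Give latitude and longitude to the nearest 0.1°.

Convert each endpoint to a unit vector on the sphere (x = cos φ cos λ, y = cos φ sin λ, z = sin φ).
The central angle between the endpoints is δ = arccos(p₁·p₂) ≈ 0.472 rad (27.0°).
Interpolate at f = 3/8 with slerp weights a = sin((1−f)δ)/sin δ ≈ 0.639, b = sin(fδ)/sin δ ≈ 0.387.
p = a·p₁ + b·p₂ ≈ (0.017, -0.705, 0.709); φ = arcsin(p_z) ≈ 45.13°, λ = atan2(p_y, p_x) ≈ -88.64°.

≈ lat 45.1°, lon -88.6°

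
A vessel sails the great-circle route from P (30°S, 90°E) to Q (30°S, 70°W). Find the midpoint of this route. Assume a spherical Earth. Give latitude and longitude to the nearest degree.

≈ (73°S, 10°E)

From cos δ = sin φ₁ sin φ₂ + cos φ₁ cos φ₂ cos Δλ, the central angle is δ ≈ 2.043 rad (117.1°).
Interpolate at f = 1/2 with slerp weights a = sin((1−f)δ)/sin δ ≈ 0.958, b = sin(fδ)/sin δ ≈ 0.958.
p = a·p₁ + b·p₂ ≈ (0.284, 0.050, -0.958); φ = arcsin(p_z) ≈ -73.26°, λ = atan2(p_y, p_x) ≈ 10.00°.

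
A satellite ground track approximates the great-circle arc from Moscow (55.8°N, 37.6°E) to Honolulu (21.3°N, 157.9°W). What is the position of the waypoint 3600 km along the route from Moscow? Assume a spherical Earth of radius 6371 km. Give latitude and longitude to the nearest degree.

Write both endpoints as unit vectors p₁, p₂ with components (cos φ cos λ, cos φ sin λ, sin φ).
The central angle between the endpoints is δ = arccos(p₁·p₂) ≈ 1.776 rad (101.8°). The total great-circle distance is δ·R ≈ 1.776 × 6371 ≈ 11318 km, so the target fraction is f = 3600/11318 ≈ 0.318.
Interpolate at f ≈ 0.318 with slerp weights a = sin((1−f)δ)/sin δ ≈ 0.956, b = sin(fδ)/sin δ ≈ 0.547.
p = a·p₁ + b·p₂ ≈ (-0.046, 0.136, 0.990); φ = arcsin(p_z) ≈ 81.73°, λ = atan2(p_y, p_x) ≈ 108.79°.

≈ 82°N, 109°E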